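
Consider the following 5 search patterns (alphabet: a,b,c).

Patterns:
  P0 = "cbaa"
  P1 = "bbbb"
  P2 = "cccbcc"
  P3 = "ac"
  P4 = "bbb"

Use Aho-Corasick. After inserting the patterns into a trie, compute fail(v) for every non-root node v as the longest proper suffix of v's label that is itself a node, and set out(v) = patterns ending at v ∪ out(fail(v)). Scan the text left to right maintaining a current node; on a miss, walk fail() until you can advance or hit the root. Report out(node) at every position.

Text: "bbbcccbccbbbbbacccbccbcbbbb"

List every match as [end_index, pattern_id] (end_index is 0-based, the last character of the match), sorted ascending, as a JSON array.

Build automaton:
Trie nodes:
  0='ε' goto a→14 b→5 c→1
  1='c' goto b→2 c→9
  2='cb' goto a→3
  3='cba' goto a→4
  4='cbaa' goto ·  [P0 ends]
  5='b' goto b→6
  6='bb' goto b→7
  7='bbb' goto b→8  [P4 ends]
  8='bbbb' goto ·  [P1 ends]
  9='cc' goto c→10
  10='ccc' goto b→11
  11='cccb' goto c→12
  12='cccbc' goto c→13
  13='cccbcc' goto ·  [P2 ends]
  14='a' goto c→15
  15='ac' goto ·  [P3 ends]

Failure links (BFS by depth):
  fail(1) 'c': from fail(0)=0 chase 'c': 0 ⇒ 0;  out=∅∪out(0)=∅
  fail(5) 'b': from fail(0)=0 chase 'b': 0 ⇒ 0;  out=∅∪out(0)=∅
  fail(14) 'a': from fail(0)=0 chase 'a': 0 ⇒ 0;  out=∅∪out(0)=∅
  fail(2) 'cb': from fail(1)=0 chase 'b': 0 ⇒ 5;  out=∅∪out(5)=∅
  fail(6) 'bb': from fail(5)=0 chase 'b': 0 ⇒ 5;  out=∅∪out(5)=∅
  fail(9) 'cc': from fail(1)=0 chase 'c': 0 ⇒ 1;  out=∅∪out(1)=∅
  fail(15) 'ac': from fail(14)=0 chase 'c': 0 ⇒ 1;  out={3}∪out(1)={3}
  fail(3) 'cba': from fail(2)=5 chase 'a': 5→0 ⇒ 14;  out=∅∪out(14)=∅
  fail(7) 'bbb': from fail(6)=5 chase 'b': 5 ⇒ 6;  out={4}∪out(6)={4}
  fail(10) 'ccc': from fail(9)=1 chase 'c': 1 ⇒ 9;  out=∅∪out(9)=∅
  fail(4) 'cbaa': from fail(3)=14 chase 'a': 14→0 ⇒ 14;  out={0}∪out(14)={0}
  fail(8) 'bbbb': from fail(7)=6 chase 'b': 6 ⇒ 7;  out={1}∪out(7)={1,4}
  fail(11) 'cccb': from fail(10)=9 chase 'b': 9→1 ⇒ 2;  out=∅∪out(2)=∅
  fail(12) 'cccbc': from fail(11)=2 chase 'c': 2→5→0 ⇒ 1;  out=∅∪out(1)=∅
  fail(13) 'cccbcc': from fail(12)=1 chase 'c': 1 ⇒ 9;  out={2}∪out(9)={2}

Scan:
pos 0 'b': at 5
pos 1 'b': at 6
pos 2 'b': at 7  ** P4@[0:2]
pos 3 'c': at 1 ·f
pos 4 'c': at 9
pos 5 'c': at 10
pos 6 'b': at 11
pos 7 'c': at 12
pos 8 'c': at 13  ** P2@[3:8]
pos 9 'b': at 2 ·f
pos 10 'b': at 6 ·f
pos 11 'b': at 7  ** P4@[9:11]
pos 12 'b': at 8  ** P1@[9:12],P4@[10:12]
pos 13 'b': at 8 ·f  ** P1@[10:13],P4@[11:13]
pos 14 'a': at 14 ·f
pos 15 'c': at 15  ** P3@[14:15]
pos 16 'c': at 9 ·f
pos 17 'c': at 10
pos 18 'b': at 11
pos 19 'c': at 12
pos 20 'c': at 13  ** P2@[15:20]
pos 21 'b': at 2 ·f
pos 22 'c': at 1 ·f
pos 23 'b': at 2
pos 24 'b': at 6 ·f
pos 25 'b': at 7  ** P4@[23:25]
pos 26 'b': at 8  ** P1@[23:26],P4@[24:26]

Matches: [[2,4],[8,2],[11,4],[12,1],[12,4],[13,1],[13,4],[15,3],[20,2],[25,4],[26,1],[26,4]]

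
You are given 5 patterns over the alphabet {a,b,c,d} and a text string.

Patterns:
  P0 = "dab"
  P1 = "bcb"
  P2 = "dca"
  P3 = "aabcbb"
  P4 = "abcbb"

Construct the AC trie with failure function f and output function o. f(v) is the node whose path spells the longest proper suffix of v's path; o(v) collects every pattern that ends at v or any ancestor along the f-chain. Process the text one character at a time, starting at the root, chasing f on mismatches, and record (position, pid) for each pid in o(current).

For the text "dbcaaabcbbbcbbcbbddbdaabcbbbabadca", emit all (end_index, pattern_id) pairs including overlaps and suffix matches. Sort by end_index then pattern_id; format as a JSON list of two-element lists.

Build automaton:
Trie nodes:
  0='ε' goto a→9 b→4 d→1
  1='d' goto a→2 c→7
  2='da' goto b→3
  3='dab' goto ·  ←P0
  4='b' goto c→5
  5='bc' goto b→6
  6='bcb' goto ·  ←P1
  7='dc' goto a→8
  8='dca' goto ·  ←P2
  9='a' goto a→10 b→15
  10='aa' goto b→11
  11='aab' goto c→12
  12='aabc' goto b→13
  13='aabcb' goto b→14
  14='aabcbb' goto ·  ←P3
  15='ab' goto c→16
  16='abc' goto b→17
  17='abcb' goto b→18
  18='abcbb' goto ·  ←P4

BFS fail/out derivation:
  n1('d'): parent n0 fail=0; on 'd' 0 → fail=0;  out ∅∪∅=∅
  n4('b'): parent n0 fail=0; on 'b' 0 → fail=0;  out ∅∪∅=∅
  n9('a'): parent n0 fail=0; on 'a' 0 → fail=0;  out ∅∪∅=∅
  n2('da'): parent n1 fail=0; on 'a' 0 → fail=9;  out ∅∪∅=∅
  n5('bc'): parent n4 fail=0; on 'c' 0 → fail=0;  out ∅∪∅=∅
  n7('dc'): parent n1 fail=0; on 'c' 0 → fail=0;  out ∅∪∅=∅
  n10('aa'): parent n9 fail=0; on 'a' 0 → fail=9;  out ∅∪∅=∅
  n15('ab'): parent n9 fail=0; on 'b' 0 → fail=4;  out ∅∪∅=∅
  n3('dab'): parent n2 fail=9; on 'b' 9 → fail=15;  out {0}∪∅={0}
  n6('bcb'): parent n5 fail=0; on 'b' 0 → fail=4;  out {1}∪∅={1}
  n8('dca'): parent n7 fail=0; on 'a' 0 → fail=9;  out {2}∪∅={2}
  n11('aab'): parent n10 fail=9; on 'b' 9 → fail=15;  out ∅∪∅=∅
  n16('abc'): parent n15 fail=4; on 'c' 4 → fail=5;  out ∅∪∅=∅
  n12('aabc'): parent n11 fail=15; on 'c' 15 → fail=16;  out ∅∪∅=∅
  n17('abcb'): parent n16 fail=5; on 'b' 5 → fail=6;  out ∅∪{1}={1}
  n13('aabcb'): parent n12 fail=16; on 'b' 16 → fail=17;  out ∅∪{1}={1}
  n18('abcbb'): parent n17 fail=6; on 'b' 6→4→0 → fail=4;  out {4}∪∅={4}
  n14('aabcbb'): parent n13 fail=17; on 'b' 17 → fail=18;  out {3}∪{4}={3,4}

Scan:
i=0 'd': node 0→1
i=1 'b': node 1→4 (via fail)
i=2 'c': node 4→5
i=3 'a': node 5→9 (via fail)
i=4 'a': node 9→10
i=5 'a': node 10→10 (via fail)
i=6 'b': node 10→11
i=7 'c': node 11→12
i=8 'b': node 12→13  ** P1@[6:8]
i=9 'b': node 13→14  ** P3@[4:9],P4@[5:9]
i=10 'b': node 14→4 (via fail)
i=11 'c': node 4→5
i=12 'b': node 5→6  ** P1@[10:12]
i=13 'b': node 6→4 (via fail)
i=14 'c': node 4→5
i=15 'b': node 5→6  ** P1@[13:15]
i=16 'b': node 6→4 (via fail)
i=17 'd': node 4→1 (via fail)
i=18 'd': node 1→1 (via fail)
i=19 'b': node 1→4 (via fail)
i=20 'd': node 4→1 (via fail)
i=21 'a': node 1→2
i=22 'a': node 2→10 (via fail)
i=23 'b': node 10→11
i=24 'c': node 11→12
i=25 'b': node 12→13  ** P1@[23:25]
i=26 'b': node 13→14  ** P3@[21:26],P4@[22:26]
i=27 'b': node 14→4 (via fail)
i=28 'a': node 4→9 (via fail)
i=29 'b': node 9→15
i=30 'a': node 15→9 (via fail)
i=31 'd': node 9→1 (via fail)
i=32 'c': node 1→7
i=33 'a': node 7→8  ** P2@[31:33]

All matches (sorted): [[8,1],[9,3],[9,4],[12,1],[15,1],[25,1],[26,3],[26,4],[33,2]]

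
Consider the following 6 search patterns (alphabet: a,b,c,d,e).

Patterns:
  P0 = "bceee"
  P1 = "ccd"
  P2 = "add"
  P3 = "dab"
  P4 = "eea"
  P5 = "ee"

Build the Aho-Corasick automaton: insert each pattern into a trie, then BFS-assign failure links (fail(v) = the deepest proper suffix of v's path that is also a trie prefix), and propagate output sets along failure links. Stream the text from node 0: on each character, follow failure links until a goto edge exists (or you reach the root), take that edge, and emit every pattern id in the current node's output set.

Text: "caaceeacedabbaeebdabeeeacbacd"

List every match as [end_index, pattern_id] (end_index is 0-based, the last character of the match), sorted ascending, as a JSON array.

Build:
Trie (insert patterns):
  0='ε' goto a→9 b→1 c→6 d→12 e→15
  1='b' goto c→2
  2='bc' goto e→3
  3='bce' goto e→4
  4='bcee' goto e→5
  5='bceee' goto ·  [P0 ends]
  6='c' goto c→7
  7='cc' goto d→8
  8='ccd' goto ·  [P1 ends]
  9='a' goto d→10
  10='ad' goto d→11
  11='add' goto ·  [P2 ends]
  12='d' goto a→13
  13='da' goto b→14
  14='dab' goto ·  [P3 ends]
  15='e' goto e→16
  16='ee' goto a→17  [P5 ends]
  17='eea' goto ·  [P4 ends]

Failure links (BFS by depth):
  n1('b'): parent n0 fail=0; on 'b' 0 → fail=0;  out ∅∪∅=∅
  n6('c'): parent n0 fail=0; on 'c' 0 → fail=0;  out ∅∪∅=∅
  n9('a'): parent n0 fail=0; on 'a' 0 → fail=0;  out ∅∪∅=∅
  n12('d'): parent n0 fail=0; on 'd' 0 → fail=0;  out ∅∪∅=∅
  n15('e'): parent n0 fail=0; on 'e' 0 → fail=0;  out ∅∪∅=∅
  n2('bc'): parent n1 fail=0; on 'c' 0 → fail=6;  out ∅∪∅=∅
  n7('cc'): parent n6 fail=0; on 'c' 0 → fail=6;  out ∅∪∅=∅
  n10('ad'): parent n9 fail=0; on 'd' 0 → fail=12;  out ∅∪∅=∅
  n13('da'): parent n12 fail=0; on 'a' 0 → fail=9;  out ∅∪∅=∅
  n16('ee'): parent n15 fail=0; on 'e' 0 → fail=15;  out {5}∪∅={5}
  n3('bce'): parent n2 fail=6; on 'e' 6→0 → fail=15;  out ∅∪∅=∅
  n8('ccd'): parent n7 fail=6; on 'd' 6→0 → fail=12;  out {1}∪∅={1}
  n11('add'): parent n10 fail=12; on 'd' 12→0 → fail=12;  out {2}∪∅={2}
  n14('dab'): parent n13 fail=9; on 'b' 9→0 → fail=1;  out {3}∪∅={3}
  n17('eea'): parent n16 fail=15; on 'a' 15→0 → fail=9;  out {4}∪∅={4}
  n4('bcee'): parent n3 fail=15; on 'e' 15 → fail=16;  out ∅∪{5}={5}
  n5('bceee'): parent n4 fail=16; on 'e' 16→15 → fail=16;  out {0}∪{5}={0,5}

Text stream:
pos 0 'c': at 6
pos 1 'a': at 9 (via fail)
pos 2 'a': at 9 (via fail)
pos 3 'c': at 6 (via fail)
pos 4 'e': at 15 (via fail)
pos 5 'e': at 16  → match P5@[4:5]
pos 6 'a': at 17  → match P4@[4:6]
pos 7 'c': at 6 (via fail)
pos 8 'e': at 15 (via fail)
pos 9 'd': at 12 (via fail)
pos 10 'a': at 13
pos 11 'b': at 14  → match P3@[9:11]
pos 12 'b': at 1 (via fail)
pos 13 'a': at 9 (via fail)
pos 14 'e': at 15 (via fail)
pos 15 'e': at 16  → match P5@[14:15]
pos 16 'b': at 1 (via fail)
pos 17 'd': at 12 (via fail)
pos 18 'a': at 13
pos 19 'b': at 14  → match P3@[17:19]
pos 20 'e': at 15 (via fail)
pos 21 'e': at 16  → match P5@[20:21]
pos 22 'e': at 16 (via fail)  → match P5@[21:22]
pos 23 'a': at 17  → match P4@[21:23]
pos 24 'c': at 6 (via fail)
pos 25 'b': at 1 (via fail)
pos 26 'a': at 9 (via fail)
pos 27 'c': at 6 (via fail)
pos 28 'd': at 12 (via fail)

All matches (sorted): [[5,5],[6,4],[11,3],[15,5],[19,3],[21,5],[22,5],[23,4]]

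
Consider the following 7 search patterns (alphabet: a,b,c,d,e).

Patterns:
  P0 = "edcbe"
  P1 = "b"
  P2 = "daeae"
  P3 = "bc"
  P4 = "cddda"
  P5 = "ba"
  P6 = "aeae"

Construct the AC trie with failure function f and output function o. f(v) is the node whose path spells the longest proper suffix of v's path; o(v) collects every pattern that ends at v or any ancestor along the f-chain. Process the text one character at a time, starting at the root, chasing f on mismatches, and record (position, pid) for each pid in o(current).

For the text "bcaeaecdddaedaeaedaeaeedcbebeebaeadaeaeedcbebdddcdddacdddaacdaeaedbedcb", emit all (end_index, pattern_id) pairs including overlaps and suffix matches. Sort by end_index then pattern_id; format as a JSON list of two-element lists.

Build:
Trie (insert patterns):
  0='ε' goto a→19 b→6 c→13 d→7 e→1
  1='e' goto d→2
  2='ed' goto c→3
  3='edc' goto b→4
  4='edcb' goto e→5
  5='edcbe' goto ·  [P0 ends]
  6='b' goto a→18 c→12  [P1 ends]
  7='d' goto a→8
  8='da' goto e→9
  9='dae' goto a→10
  10='daea' goto e→11
  11='daeae' goto ·  [P2 ends]
  12='bc' goto ·  [P3 ends]
  13='c' goto d→14
  14='cd' goto d→15
  15='cdd' goto d→16
  16='cddd' goto a→17
  17='cddda' goto ·  [P4 ends]
  18='ba' goto ·  [P5 ends]
  19='a' goto e→20
  20='ae' goto a→21
  21='aea' goto e→22
  22='aeae' goto ·  [P6 ends]

Failure links (BFS by depth):
  fail(1) 'e': from fail(0)=0 chase 'e': 0 ⇒ 0;  out=∅∪out(0)=∅
  fail(6) 'b': from fail(0)=0 chase 'b': 0 ⇒ 0;  out={1}∪out(0)={1}
  fail(7) 'd': from fail(0)=0 chase 'd': 0 ⇒ 0;  out=∅∪out(0)=∅
  fail(13) 'c': from fail(0)=0 chase 'c': 0 ⇒ 0;  out=∅∪out(0)=∅
  fail(19) 'a': from fail(0)=0 chase 'a': 0 ⇒ 0;  out=∅∪out(0)=∅
  fail(2) 'ed': from fail(1)=0 chase 'd': 0 ⇒ 7;  out=∅∪out(7)=∅
  fail(8) 'da': from fail(7)=0 chase 'a': 0 ⇒ 19;  out=∅∪out(19)=∅
  fail(12) 'bc': from fail(6)=0 chase 'c': 0 ⇒ 13;  out={3}∪out(13)={3}
  fail(14) 'cd': from fail(13)=0 chase 'd': 0 ⇒ 7;  out=∅∪out(7)=∅
  fail(18) 'ba': from fail(6)=0 chase 'a': 0 ⇒ 19;  out={5}∪out(19)={5}
  fail(20) 'ae': from fail(19)=0 chase 'e': 0 ⇒ 1;  out=∅∪out(1)=∅
  fail(3) 'edc': from fail(2)=7 chase 'c': 7→0 ⇒ 13;  out=∅∪out(13)=∅
  fail(9) 'dae': from fail(8)=19 chase 'e': 19 ⇒ 20;  out=∅∪out(20)=∅
  fail(15) 'cdd': from fail(14)=7 chase 'd': 7→0 ⇒ 7;  out=∅∪out(7)=∅
  fail(21) 'aea': from fail(20)=1 chase 'a': 1→0 ⇒ 19;  out=∅∪out(19)=∅
  fail(4) 'edcb': from fail(3)=13 chase 'b': 13→0 ⇒ 6;  out=∅∪out(6)={1}
  fail(10) 'daea': from fail(9)=20 chase 'a': 20 ⇒ 21;  out=∅∪out(21)=∅
  fail(16) 'cddd': from fail(15)=7 chase 'd': 7→0 ⇒ 7;  out=∅∪out(7)=∅
  fail(22) 'aeae': from fail(21)=19 chase 'e': 19 ⇒ 20;  out={6}∪out(20)={6}
  fail(5) 'edcbe': from fail(4)=6 chase 'e': 6→0 ⇒ 1;  out={0}∪out(1)={0}
  fail(11) 'daeae': from fail(10)=21 chase 'e': 21 ⇒ 22;  out={2}∪out(22)={2,6}
  fail(17) 'cddda': from fail(16)=7 chase 'a': 7 ⇒ 8;  out={4}∪out(8)={4}

Scan:
pos 0 'b': at 6  → match P1@[0:0]
pos 1 'c': at 12  → match P3@[0:1]
pos 2 'a': at 19 (fail-walked)
pos 3 'e': at 20
pos 4 'a': at 21
pos 5 'e': at 22  → match P6@[2:5]
pos 6 'c': at 13 (fail-walked)
pos 7 'd': at 14
pos 8 'd': at 15
pos 9 'd': at 16
pos 10 'a': at 17  → match P4@[6:10]
pos 11 'e': at 9 (fail-walked)
pos 12 'd': at 2 (fail-walked)
pos 13 'a': at 8 (fail-walked)
pos 14 'e': at 9
pos 15 'a': at 10
pos 16 'e': at 11  → match P2@[12:16],P6@[13:16]
pos 17 'd': at 2 (fail-walked)
pos 18 'a': at 8 (fail-walked)
pos 19 'e': at 9
pos 20 'a': at 10
pos 21 'e': at 11  → match P2@[17:21],P6@[18:21]
pos 22 'e': at 1 (fail-walked)
pos 23 'd': at 2
pos 24 'c': at 3
pos 25 'b': at 4  → match P1@[25:25]
pos 26 'e': at 5  → match P0@[22:26]
pos 27 'b': at 6 (fail-walked)  → match P1@[27:27]
pos 28 'e': at 1 (fail-walked)
pos 29 'e': at 1 (fail-walked)
pos 30 'b': at 6 (fail-walked)  → match P1@[30:30]
pos 31 'a': at 18  → match P5@[30:31]
pos 32 'e': at 20 (fail-walked)
pos 33 'a': at 21
pos 34 'd': at 7 (fail-walked)
pos 35 'a': at 8
pos 36 'e': at 9
pos 37 'a': at 10
pos 38 'e': at 11  → match P2@[34:38],P6@[35:38]
pos 39 'e': at 1 (fail-walked)
pos 40 'd': at 2
pos 41 'c': at 3
pos 42 'b': at 4  → match P1@[42:42]
pos 43 'e': at 5  → match P0@[39:43]
pos 44 'b': at 6 (fail-walked)  → match P1@[44:44]
pos 45 'd': at 7 (fail-walked)
pos 46 'd': at 7 (fail-walked)
pos 47 'd': at 7 (fail-walked)
pos 48 'c': at 13 (fail-walked)
pos 49 'd': at 14
pos 50 'd': at 15
pos 51 'd': at 16
pos 52 'a': at 17  → match P4@[48:52]
pos 53 'c': at 13 (fail-walked)
pos 54 'd': at 14
pos 55 'd': at 15
pos 56 'd': at 16
pos 57 'a': at 17  → match P4@[53:57]
pos 58 'a': at 19 (fail-walked)
pos 59 'c': at 13 (fail-walked)
pos 60 'd': at 14
pos 61 'a': at 8 (fail-walked)
pos 62 'e': at 9
pos 63 'a': at 10
pos 64 'e': at 11  → match P2@[60:64],P6@[61:64]
pos 65 'd': at 2 (fail-walked)
pos 66 'b': at 6 (fail-walked)  → match P1@[66:66]
pos 67 'e': at 1 (fail-walked)
pos 68 'd': at 2
pos 69 'c': at 3
pos 70 'b': at 4  → match P1@[70:70]

Result: [[0,1],[1,3],[5,6],[10,4],[16,2],[16,6],[21,2],[21,6],[25,1],[26,0],[27,1],[30,1],[31,5],[38,2],[38,6],[42,1],[43,0],[44,1],[52,4],[57,4],[64,2],[64,6],[66,1],[70,1]]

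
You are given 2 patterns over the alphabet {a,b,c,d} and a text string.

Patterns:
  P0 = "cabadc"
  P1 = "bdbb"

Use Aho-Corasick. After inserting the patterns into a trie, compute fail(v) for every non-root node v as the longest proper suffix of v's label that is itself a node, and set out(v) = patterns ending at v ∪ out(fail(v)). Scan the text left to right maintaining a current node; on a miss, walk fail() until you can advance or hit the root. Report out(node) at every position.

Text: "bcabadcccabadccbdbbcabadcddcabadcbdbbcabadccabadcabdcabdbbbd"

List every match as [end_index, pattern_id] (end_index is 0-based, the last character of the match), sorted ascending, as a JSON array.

Construct AC machine:
Trie (insert patterns):
  n0 'ε': b→7 c→1
  n1 'c': a→2
  n2 'ca': b→3
  n3 'cab': a→4
  n4 'caba': d→5
  n5 'cabad': c→6
  n6 'cabadc': ·  ←P0
  n7 'b': d→8
  n8 'bd': b→9
  n9 'bdb': b→10
  n10 'bdbb': ·  ←P1

BFS fail/out derivation:
  n1('c'): parent n0 fail=0; on 'c' 0 → fail=0;  out ∅∪∅=∅
  n7('b'): parent n0 fail=0; on 'b' 0 → fail=0;  out ∅∪∅=∅
  n2('ca'): parent n1 fail=0; on 'a' 0 → fail=0;  out ∅∪∅=∅
  n8('bd'): parent n7 fail=0; on 'd' 0 → fail=0;  out ∅∪∅=∅
  n3('cab'): parent n2 fail=0; on 'b' 0 → fail=7;  out ∅∪∅=∅
  n9('bdb'): parent n8 fail=0; on 'b' 0 → fail=7;  out ∅∪∅=∅
  n4('caba'): parent n3 fail=7; on 'a' 7→0 → fail=0;  out ∅∪∅=∅
  n10('bdbb'): parent n9 fail=7; on 'b' 7→0 → fail=7;  out {1}∪∅={1}
  n5('cabad'): parent n4 fail=0; on 'd' 0 → fail=0;  out ∅∪∅=∅
  n6('cabadc'): parent n5 fail=0; on 'c' 0 → fail=1;  out {0}∪∅={0}

Scan:
[0] read 'b'  n0⇒n7
[1] read 'c'  n7⇒n1 (fail-walked)
[2] read 'a'  n1⇒n2
[3] read 'b'  n2⇒n3
[4] read 'a'  n3⇒n4
[5] read 'd'  n4⇒n5
[6] read 'c'  n5⇒n6  emit P0@[1:6]
[7] read 'c'  n6⇒n1 (fail-walked)
[8] read 'c'  n1⇒n1 (fail-walked)
[9] read 'a'  n1⇒n2
[10] read 'b'  n2⇒n3
[11] read 'a'  n3⇒n4
[12] read 'd'  n4⇒n5
[13] read 'c'  n5⇒n6  emit P0@[8:13]
[14] read 'c'  n6⇒n1 (fail-walked)
[15] read 'b'  n1⇒n7 (fail-walked)
[16] read 'd'  n7⇒n8
[17] read 'b'  n8⇒n9
[18] read 'b'  n9⇒n10  emit P1@[15:18]
[19] read 'c'  n10⇒n1 (fail-walked)
[20] read 'a'  n1⇒n2
[21] read 'b'  n2⇒n3
[22] read 'a'  n3⇒n4
[23] read 'd'  n4⇒n5
[24] read 'c'  n5⇒n6  emit P0@[19:24]
[25] read 'd'  n6⇒n0 (fail-walked)
[26] read 'd'  n0⇒n0
[27] read 'c'  n0⇒n1
[28] read 'a'  n1⇒n2
[29] read 'b'  n2⇒n3
[30] read 'a'  n3⇒n4
[31] read 'd'  n4⇒n5
[32] read 'c'  n5⇒n6  emit P0@[27:32]
[33] read 'b'  n6⇒n7 (fail-walked)
[34] read 'd'  n7⇒n8
[35] read 'b'  n8⇒n9
[36] read 'b'  n9⇒n10  emit P1@[33:36]
[37] read 'c'  n10⇒n1 (fail-walked)
[38] read 'a'  n1⇒n2
[39] read 'b'  n2⇒n3
[40] read 'a'  n3⇒n4
[41] read 'd'  n4⇒n5
[42] read 'c'  n5⇒n6  emit P0@[37:42]
[43] read 'c'  n6⇒n1 (fail-walked)
[44] read 'a'  n1⇒n2
[45] read 'b'  n2⇒n3
[46] read 'a'  n3⇒n4
[47] read 'd'  n4⇒n5
[48] read 'c'  n5⇒n6  emit P0@[43:48]
[49] read 'a'  n6⇒n2 (fail-walked)
[50] read 'b'  n2⇒n3
[51] read 'd'  n3⇒n8 (fail-walked)
[52] read 'c'  n8⇒n1 (fail-walked)
[53] read 'a'  n1⇒n2
[54] read 'b'  n2⇒n3
[55] read 'd'  n3⇒n8 (fail-walked)
[56] read 'b'  n8⇒n9
[57] read 'b'  n9⇒n10  emit P1@[54:57]
[58] read 'b'  n10⇒n7 (fail-walked)
[59] read 'd'  n7⇒n8

Result: [[6,0],[13,0],[18,1],[24,0],[32,0],[36,1],[42,0],[48,0],[57,1]]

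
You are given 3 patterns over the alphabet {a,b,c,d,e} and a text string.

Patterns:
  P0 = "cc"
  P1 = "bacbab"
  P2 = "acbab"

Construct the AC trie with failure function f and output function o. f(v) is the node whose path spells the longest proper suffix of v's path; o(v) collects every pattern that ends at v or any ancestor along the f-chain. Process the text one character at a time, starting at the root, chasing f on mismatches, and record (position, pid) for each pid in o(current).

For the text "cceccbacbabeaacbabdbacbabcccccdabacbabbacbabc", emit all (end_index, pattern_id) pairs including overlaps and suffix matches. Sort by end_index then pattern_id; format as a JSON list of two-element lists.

Build:
Trie nodes:
  n0 'ε': a→9 b→3 c→1
  n1 'c': c→2
  n2 'cc': ·  ←P0
  n3 'b': a→4
  n4 'ba': c→5
  n5 'bac': b→6
  n6 'bacb': a→7
  n7 'bacba': b→8
  n8 'bacbab': ·  ←P1
  n9 'a': c→10
  n10 'ac': b→11
  n11 'acb': a→12
  n12 'acba': b→13
  n13 'acbab': ·  ←P2

Failure links (BFS by depth):
  fail(1) 'c': from fail(0)=0 chase 'c': 0 ⇒ 0;  out=∅∪out(0)=∅
  fail(3) 'b': from fail(0)=0 chase 'b': 0 ⇒ 0;  out=∅∪out(0)=∅
  fail(9) 'a': from fail(0)=0 chase 'a': 0 ⇒ 0;  out=∅∪out(0)=∅
  fail(2) 'cc': from fail(1)=0 chase 'c': 0 ⇒ 1;  out={0}∪out(1)={0}
  fail(4) 'ba': from fail(3)=0 chase 'a': 0 ⇒ 9;  out=∅∪out(9)=∅
  fail(10) 'ac': from fail(9)=0 chase 'c': 0 ⇒ 1;  out=∅∪out(1)=∅
  fail(5) 'bac': from fail(4)=9 chase 'c': 9 ⇒ 10;  out=∅∪out(10)=∅
  fail(11) 'acb': from fail(10)=1 chase 'b': 1→0 ⇒ 3;  out=∅∪out(3)=∅
  fail(6) 'bacb': from fail(5)=10 chase 'b': 10 ⇒ 11;  out=∅∪out(11)=∅
  fail(12) 'acba': from fail(11)=3 chase 'a': 3 ⇒ 4;  out=∅∪out(4)=∅
  fail(7) 'bacba': from fail(6)=11 chase 'a': 11 ⇒ 12;  out=∅∪out(12)=∅
  fail(13) 'acbab': from fail(12)=4 chase 'b': 4→9→0 ⇒ 3;  out={2}∪out(3)={2}
  fail(8) 'bacbab': from fail(7)=12 chase 'b': 12 ⇒ 13;  out={1}∪out(13)={1,2}

Text stream:
i=0 'c': node 0→1
i=1 'c': node 1→2  → match P0@[0:1]
i=2 'e': node 2→0 ·f
i=3 'c': node 0→1
i=4 'c': node 1→2  → match P0@[3:4]
i=5 'b': node 2→3 ·f
i=6 'a': node 3→4
i=7 'c': node 4→5
i=8 'b': node 5→6
i=9 'a': node 6→7
i=10 'b': node 7→8  → match P1@[5:10],P2@[6:10]
i=11 'e': node 8→0 ·f
i=12 'a': node 0→9
i=13 'a': node 9→9 ·f
i=14 'c': node 9→10
i=15 'b': node 10→11
i=16 'a': node 11→12
i=17 'b': node 12→13  → match P2@[13:17]
i=18 'd': node 13→0 ·f
i=19 'b': node 0→3
i=20 'a': node 3→4
i=21 'c': node 4→5
i=22 'b': node 5→6
i=23 'a': node 6→7
i=24 'b': node 7→8  → match P1@[19:24],P2@[20:24]
i=25 'c': node 8→1 ·f
i=26 'c': node 1→2  → match P0@[25:26]
i=27 'c': node 2→2 ·f  → match P0@[26:27]
i=28 'c': node 2→2 ·f  → match P0@[27:28]
i=29 'c': node 2→2 ·f  → match P0@[28:29]
i=30 'd': node 2→0 ·f
i=31 'a': node 0→9
i=32 'b': node 9→3 ·f
i=33 'a': node 3→4
i=34 'c': node 4→5
i=35 'b': node 5→6
i=36 'a': node 6→7
i=37 'b': node 7→8  → match P1@[32:37],P2@[33:37]
i=38 'b': node 8→3 ·f
i=39 'a': node 3→4
i=40 'c': node 4→5
i=41 'b': node 5→6
i=42 'a': node 6→7
i=43 'b': node 7→8  → match P1@[38:43],P2@[39:43]
i=44 'c': node 8→1 ·f

Matches: [[1,0],[4,0],[10,1],[10,2],[17,2],[24,1],[24,2],[26,0],[27,0],[28,0],[29,0],[37,1],[37,2],[43,1],[43,2]]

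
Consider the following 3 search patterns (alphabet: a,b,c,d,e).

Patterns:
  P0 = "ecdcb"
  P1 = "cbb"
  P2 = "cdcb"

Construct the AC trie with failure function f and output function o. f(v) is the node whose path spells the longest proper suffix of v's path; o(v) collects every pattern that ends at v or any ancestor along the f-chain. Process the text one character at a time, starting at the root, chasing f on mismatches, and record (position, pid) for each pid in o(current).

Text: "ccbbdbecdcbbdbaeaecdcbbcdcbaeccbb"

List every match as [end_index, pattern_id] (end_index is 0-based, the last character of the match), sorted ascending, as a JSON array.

Construct AC machine:
Trie nodes:
  0='ε' goto c→6 e→1
  1='e' goto c→2
  2='ec' goto d→3
  3='ecd' goto c→4
  4='ecdc' goto b→5
  5='ecdcb' goto ·  [P0 ends]
  6='c' goto b→7 d→9
  7='cb' goto b→8
  8='cbb' goto ·  [P1 ends]
  9='cd' goto c→10
  10='cdc' goto b→11
  11='cdcb' goto ·  [P2 ends]

BFS fail/out derivation:
  fail(1) 'e': from fail(0)=0 chase 'e': 0 ⇒ 0;  out=∅∪out(0)=∅
  fail(6) 'c': from fail(0)=0 chase 'c': 0 ⇒ 0;  out=∅∪out(0)=∅
  fail(2) 'ec': from fail(1)=0 chase 'c': 0 ⇒ 6;  out=∅∪out(6)=∅
  fail(7) 'cb': from fail(6)=0 chase 'b': 0 ⇒ 0;  out=∅∪out(0)=∅
  fail(9) 'cd': from fail(6)=0 chase 'd': 0 ⇒ 0;  out=∅∪out(0)=∅
  fail(3) 'ecd': from fail(2)=6 chase 'd': 6 ⇒ 9;  out=∅∪out(9)=∅
  fail(8) 'cbb': from fail(7)=0 chase 'b': 0 ⇒ 0;  out={1}∪out(0)={1}
  fail(10) 'cdc': from fail(9)=0 chase 'c': 0 ⇒ 6;  out=∅∪out(6)=∅
  fail(4) 'ecdc': from fail(3)=9 chase 'c': 9 ⇒ 10;  out=∅∪out(10)=∅
  fail(11) 'cdcb': from fail(10)=6 chase 'b': 6 ⇒ 7;  out={2}∪out(7)={2}
  fail(5) 'ecdcb': from fail(4)=10 chase 'b': 10 ⇒ 11;  out={0}∪out(11)={0,2}

Scan:
pos 0 'c': at 6
pos 1 'c': at 6 (fail-walked)
pos 2 'b': at 7
pos 3 'b': at 8  emit P1@[1:3]
pos 4 'd': at 0 (fail-walked)
pos 5 'b': at 0
pos 6 'e': at 1
pos 7 'c': at 2
pos 8 'd': at 3
pos 9 'c': at 4
pos 10 'b': at 5  emit P0@[6:10],P2@[7:10]
pos 11 'b': at 8 (fail-walked)  emit P1@[9:11]
pos 12 'd': at 0 (fail-walked)
pos 13 'b': at 0
pos 14 'a': at 0
pos 15 'e': at 1
pos 16 'a': at 0 (fail-walked)
pos 17 'e': at 1
pos 18 'c': at 2
pos 19 'd': at 3
pos 20 'c': at 4
pos 21 'b': at 5  emit P0@[17:21],P2@[18:21]
pos 22 'b': at 8 (fail-walked)  emit P1@[20:22]
pos 23 'c': at 6 (fail-walked)
pos 24 'd': at 9
pos 25 'c': at 10
pos 26 'b': at 11  emit P2@[23:26]
pos 27 'a': at 0 (fail-walked)
pos 28 'e': at 1
pos 29 'c': at 2
pos 30 'c': at 6 (fail-walked)
pos 31 'b': at 7
pos 32 'b': at 8  emit P1@[30:32]

Result: [[3,1],[10,0],[10,2],[11,1],[21,0],[21,2],[22,1],[26,2],[32,1]]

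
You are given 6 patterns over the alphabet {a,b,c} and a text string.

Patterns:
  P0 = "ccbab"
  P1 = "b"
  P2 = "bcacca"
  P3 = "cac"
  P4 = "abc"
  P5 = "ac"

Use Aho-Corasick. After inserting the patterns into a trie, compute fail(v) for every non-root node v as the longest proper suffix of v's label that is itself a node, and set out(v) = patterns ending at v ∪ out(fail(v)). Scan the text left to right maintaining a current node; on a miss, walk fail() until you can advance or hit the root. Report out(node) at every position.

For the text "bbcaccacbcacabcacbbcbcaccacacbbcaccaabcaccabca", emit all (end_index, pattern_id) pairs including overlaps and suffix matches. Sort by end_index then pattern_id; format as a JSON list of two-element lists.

Construct AC machine:
Trie (insert patterns):
  0='ε' goto a→14 b→6 c→1
  1='c' goto a→12 c→2
  2='cc' goto b→3
  3='ccb' goto a→4
  4='ccba' goto b→5
  5='ccbab' goto ·  ←P0
  6='b' goto c→7  ←P1
  7='bc' goto a→8
  8='bca' goto c→9
  9='bcac' goto c→10
  10='bcacc' goto a→11
  11='bcacca' goto ·  ←P2
  12='ca' goto c→13
  13='cac' goto ·  ←P3
  14='a' goto b→15 c→17
  15='ab' goto c→16
  16='abc' goto ·  ←P4
  17='ac' goto ·  ←P5

Failure links (BFS by depth):
  fail(1) 'c': from fail(0)=0 chase 'c': 0 ⇒ 0;  out=∅∪out(0)=∅
  fail(6) 'b': from fail(0)=0 chase 'b': 0 ⇒ 0;  out={1}∪out(0)={1}
  fail(14) 'a': from fail(0)=0 chase 'a': 0 ⇒ 0;  out=∅∪out(0)=∅
  fail(2) 'cc': from fail(1)=0 chase 'c': 0 ⇒ 1;  out=∅∪out(1)=∅
  fail(7) 'bc': from fail(6)=0 chase 'c': 0 ⇒ 1;  out=∅∪out(1)=∅
  fail(12) 'ca': from fail(1)=0 chase 'a': 0 ⇒ 14;  out=∅∪out(14)=∅
  fail(15) 'ab': from fail(14)=0 chase 'b': 0 ⇒ 6;  out=∅∪out(6)={1}
  fail(17) 'ac': from fail(14)=0 chase 'c': 0 ⇒ 1;  out={5}∪out(1)={5}
  fail(3) 'ccb': from fail(2)=1 chase 'b': 1→0 ⇒ 6;  out=∅∪out(6)={1}
  fail(8) 'bca': from fail(7)=1 chase 'a': 1 ⇒ 12;  out=∅∪out(12)=∅
  fail(13) 'cac': from fail(12)=14 chase 'c': 14 ⇒ 17;  out={3}∪out(17)={3,5}
  fail(16) 'abc': from fail(15)=6 chase 'c': 6 ⇒ 7;  out={4}∪out(7)={4}
  fail(4) 'ccba': from fail(3)=6 chase 'a': 6→0 ⇒ 14;  out=∅∪out(14)=∅
  fail(9) 'bcac': from fail(8)=12 chase 'c': 12 ⇒ 13;  out=∅∪out(13)={3,5}
  fail(5) 'ccbab': from fail(4)=14 chase 'b': 14 ⇒ 15;  out={0}∪out(15)={0,1}
  fail(10) 'bcacc': from fail(9)=13 chase 'c': 13→17→1 ⇒ 2;  out=∅∪out(2)=∅
  fail(11) 'bcacca': from fail(10)=2 chase 'a': 2→1 ⇒ 12;  out={2}∪out(12)={2}

Run:
[0] read 'b'  n0⇒n6  → match P1@[0:0]
[1] read 'b'  n6⇒n6 ·f  → match P1@[1:1]
[2] read 'c'  n6⇒n7
[3] read 'a'  n7⇒n8
[4] read 'c'  n8⇒n9  → match P3@[2:4],P5@[3:4]
[5] read 'c'  n9⇒n10
[6] read 'a'  n10⇒n11  → match P2@[1:6]
[7] read 'c'  n11⇒n13 ·f  → match P3@[5:7],P5@[6:7]
[8] read 'b'  n13⇒n6 ·f  → match P1@[8:8]
[9] read 'c'  n6⇒n7
[10] read 'a'  n7⇒n8
[11] read 'c'  n8⇒n9  → match P3@[9:11],P5@[10:11]
[12] read 'a'  n9⇒n12 ·f
[13] read 'b'  n12⇒n15 ·f  → match P1@[13:13]
[14] read 'c'  n15⇒n16  → match P4@[12:14]
[15] read 'a'  n16⇒n8 ·f
[16] read 'c'  n8⇒n9  → match P3@[14:16],P5@[15:16]
[17] read 'b'  n9⇒n6 ·f  → match P1@[17:17]
[18] read 'b'  n6⇒n6 ·f  → match P1@[18:18]
[19] read 'c'  n6⇒n7
[20] read 'b'  n7⇒n6 ·f  → match P1@[20:20]
[21] read 'c'  n6⇒n7
[22] read 'a'  n7⇒n8
[23] read 'c'  n8⇒n9  → match P3@[21:23],P5@[22:23]
[24] read 'c'  n9⇒n10
[25] read 'a'  n10⇒n11  → match P2@[20:25]
[26] read 'c'  n11⇒n13 ·f  → match P3@[24:26],P5@[25:26]
[27] read 'a'  n13⇒n12 ·f
[28] read 'c'  n12⇒n13  → match P3@[26:28],P5@[27:28]
[29] read 'b'  n13⇒n6 ·f  → match P1@[29:29]
[30] read 'b'  n6⇒n6 ·f  → match P1@[30:30]
[31] read 'c'  n6⇒n7
[32] read 'a'  n7⇒n8
[33] read 'c'  n8⇒n9  → match P3@[31:33],P5@[32:33]
[34] read 'c'  n9⇒n10
[35] read 'a'  n10⇒n11  → match P2@[30:35]
[36] read 'a'  n11⇒n14 ·f
[37] read 'b'  n14⇒n15  → match P1@[37:37]
[38] read 'c'  n15⇒n16  → match P4@[36:38]
[39] read 'a'  n16⇒n8 ·f
[40] read 'c'  n8⇒n9  → match P3@[38:40],P5@[39:40]
[41] read 'c'  n9⇒n10
[42] read 'a'  n10⇒n11  → match P2@[37:42]
[43] read 'b'  n11⇒n15 ·f  → match P1@[43:43]
[44] read 'c'  n15⇒n16  → match P4@[42:44]
[45] read 'a'  n16⇒n8 ·f

Matches: [[0,1],[1,1],[4,3],[4,5],[6,2],[7,3],[7,5],[8,1],[11,3],[11,5],[13,1],[14,4],[16,3],[16,5],[17,1],[18,1],[20,1],[23,3],[23,5],[25,2],[26,3],[26,5],[28,3],[28,5],[29,1],[30,1],[33,3],[33,5],[35,2],[37,1],[38,4],[40,3],[40,5],[42,2],[43,1],[44,4]]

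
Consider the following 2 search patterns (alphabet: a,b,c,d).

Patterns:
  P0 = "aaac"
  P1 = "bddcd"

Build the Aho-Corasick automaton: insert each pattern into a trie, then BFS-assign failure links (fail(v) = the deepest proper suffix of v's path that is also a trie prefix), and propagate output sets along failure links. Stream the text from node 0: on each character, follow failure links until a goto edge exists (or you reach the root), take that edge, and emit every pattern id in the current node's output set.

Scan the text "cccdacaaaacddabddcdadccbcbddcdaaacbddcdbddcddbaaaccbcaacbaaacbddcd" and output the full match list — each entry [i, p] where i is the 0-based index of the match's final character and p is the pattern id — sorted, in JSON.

Build automaton:
Trie nodes:
  0='ε' goto a→1 b→5
  1='a' goto a→2
  2='aa' goto a→3
  3='aaa' goto c→4
  4='aaac' goto ·  ←P0
  5='b' goto d→6
  6='bd' goto d→7
  7='bdd' goto c→8
  8='bddc' goto d→9
  9='bddcd' goto ·  ←P1

BFS fail/out derivation:
  fail(1) 'a': from fail(0)=0 chase 'a': 0 ⇒ 0;  out=∅∪out(0)=∅
  fail(5) 'b': from fail(0)=0 chase 'b': 0 ⇒ 0;  out=∅∪out(0)=∅
  fail(2) 'aa': from fail(1)=0 chase 'a': 0 ⇒ 1;  out=∅∪out(1)=∅
  fail(6) 'bd': from fail(5)=0 chase 'd': 0 ⇒ 0;  out=∅∪out(0)=∅
  fail(3) 'aaa': from fail(2)=1 chase 'a': 1 ⇒ 2;  out=∅∪out(2)=∅
  fail(7) 'bdd': from fail(6)=0 chase 'd': 0 ⇒ 0;  out=∅∪out(0)=∅
  fail(4) 'aaac': from fail(3)=2 chase 'c': 2→1→0 ⇒ 0;  out={0}∪out(0)={0}
  fail(8) 'bddc': from fail(7)=0 chase 'c': 0 ⇒ 0;  out=∅∪out(0)=∅
  fail(9) 'bddcd': from fail(8)=0 chase 'd': 0 ⇒ 0;  out={1}∪out(0)={1}

Run:
[0] read 'c'  n0⇒n0
[1] read 'c'  n0⇒n0
[2] read 'c'  n0⇒n0
[3] read 'd'  n0⇒n0
[4] read 'a'  n0⇒n1
[5] read 'c'  n1⇒n0 ·f
[6] read 'a'  n0⇒n1
[7] read 'a'  n1⇒n2
[8] read 'a'  n2⇒n3
[9] read 'a'  n3⇒n3 ·f
[10] read 'c'  n3⇒n4  → match P0@[7:10]
[11] read 'd'  n4⇒n0 ·f
[12] read 'd'  n0⇒n0
[13] read 'a'  n0⇒n1
[14] read 'b'  n1⇒n5 ·f
[15] read 'd'  n5⇒n6
[16] read 'd'  n6⇒n7
[17] read 'c'  n7⇒n8
[18] read 'd'  n8⇒n9  → match P1@[14:18]
[19] read 'a'  n9⇒n1 ·f
[20] read 'd'  n1⇒n0 ·f
[21] read 'c'  n0⇒n0
[22] read 'c'  n0⇒n0
[23] read 'b'  n0⇒n5
[24] read 'c'  n5⇒n0 ·f
[25] read 'b'  n0⇒n5
[26] read 'd'  n5⇒n6
[27] read 'd'  n6⇒n7
[28] read 'c'  n7⇒n8
[29] read 'd'  n8⇒n9  → match P1@[25:29]
[30] read 'a'  n9⇒n1 ·f
[31] read 'a'  n1⇒n2
[32] read 'a'  n2⇒n3
[33] read 'c'  n3⇒n4  → match P0@[30:33]
[34] read 'b'  n4⇒n5 ·f
[35] read 'd'  n5⇒n6
[36] read 'd'  n6⇒n7
[37] read 'c'  n7⇒n8
[38] read 'd'  n8⇒n9  → match P1@[34:38]
[39] read 'b'  n9⇒n5 ·f
[40] read 'd'  n5⇒n6
[41] read 'd'  n6⇒n7
[42] read 'c'  n7⇒n8
[43] read 'd'  n8⇒n9  → match P1@[39:43]
[44] read 'd'  n9⇒n0 ·f
[45] read 'b'  n0⇒n5
[46] read 'a'  n5⇒n1 ·f
[47] read 'a'  n1⇒n2
[48] read 'a'  n2⇒n3
[49] read 'c'  n3⇒n4  → match P0@[46:49]
[50] read 'c'  n4⇒n0 ·f
[51] read 'b'  n0⇒n5
[52] read 'c'  n5⇒n0 ·f
[53] read 'a'  n0⇒n1
[54] read 'a'  n1⇒n2
[55] read 'c'  n2⇒n0 ·f
[56] read 'b'  n0⇒n5
[57] read 'a'  n5⇒n1 ·f
[58] read 'a'  n1⇒n2
[59] read 'a'  n2⇒n3
[60] read 'c'  n3⇒n4  → match P0@[57:60]
[61] read 'b'  n4⇒n5 ·f
[62] read 'd'  n5⇒n6
[63] read 'd'  n6⇒n7
[64] read 'c'  n7⇒n8
[65] read 'd'  n8⇒n9  → match P1@[61:65]

Result: [[10,0],[18,1],[29,1],[33,0],[38,1],[43,1],[49,0],[60,0],[65,1]]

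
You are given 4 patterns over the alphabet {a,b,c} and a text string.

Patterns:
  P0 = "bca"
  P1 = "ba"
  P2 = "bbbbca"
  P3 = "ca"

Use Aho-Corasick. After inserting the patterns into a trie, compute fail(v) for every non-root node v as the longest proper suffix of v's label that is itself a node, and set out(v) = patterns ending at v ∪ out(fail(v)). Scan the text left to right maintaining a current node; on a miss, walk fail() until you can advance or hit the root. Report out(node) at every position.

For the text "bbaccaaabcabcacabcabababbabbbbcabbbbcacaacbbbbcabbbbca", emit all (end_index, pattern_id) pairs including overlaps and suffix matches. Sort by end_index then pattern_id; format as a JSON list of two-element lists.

Build automaton:
Trie (insert patterns):
  0='ε' goto b→1 c→10
  1='b' goto a→4 b→5 c→2
  2='bc' goto a→3
  3='bca' goto ·  ←P0
  4='ba' goto ·  ←P1
  5='bb' goto b→6
  6='bbb' goto b→7
  7='bbbb' goto c→8
  8='bbbbc' goto a→9
  9='bbbbca' goto ·  ←P2
  10='c' goto a→11
  11='ca' goto ·  ←P3

Failure links (BFS by depth):
  n1('b'): parent n0 fail=0; on 'b' 0 → fail=0;  out ∅∪∅=∅
  n10('c'): parent n0 fail=0; on 'c' 0 → fail=0;  out ∅∪∅=∅
  n2('bc'): parent n1 fail=0; on 'c' 0 → fail=10;  out ∅∪∅=∅
  n4('ba'): parent n1 fail=0; on 'a' 0 → fail=0;  out {1}∪∅={1}
  n5('bb'): parent n1 fail=0; on 'b' 0 → fail=1;  out ∅∪∅=∅
  n11('ca'): parent n10 fail=0; on 'a' 0 → fail=0;  out {3}∪∅={3}
  n3('bca'): parent n2 fail=10; on 'a' 10 → fail=11;  out {0}∪{3}={0,3}
  n6('bbb'): parent n5 fail=1; on 'b' 1 → fail=5;  out ∅∪∅=∅
  n7('bbbb'): parent n6 fail=5; on 'b' 5 → fail=6;  out ∅∪∅=∅
  n8('bbbbc'): parent n7 fail=6; on 'c' 6→5→1 → fail=2;  out ∅∪∅=∅
  n9('bbbbca'): parent n8 fail=2; on 'a' 2 → fail=3;  out {2}∪{0,3}={0,2,3}

Run:
i=0 'b': node 0→1
i=1 'b': node 1→5
i=2 'a': node 5→4 (fail-walked)  emit P1@[1:2]
i=3 'c': node 4→10 (fail-walked)
i=4 'c': node 10→10 (fail-walked)
i=5 'a': node 10→11  emit P3@[4:5]
i=6 'a': node 11→0 (fail-walked)
i=7 'a': node 0→0
i=8 'b': node 0→1
i=9 'c': node 1→2
i=10 'a': node 2→3  emit P0@[8:10],P3@[9:10]
i=11 'b': node 3→1 (fail-walked)
i=12 'c': node 1→2
i=13 'a': node 2→3  emit P0@[11:13],P3@[12:13]
i=14 'c': node 3→10 (fail-walked)
i=15 'a': node 10→11  emit P3@[14:15]
i=16 'b': node 11→1 (fail-walked)
i=17 'c': node 1→2
i=18 'a': node 2→3  emit P0@[16:18],P3@[17:18]
i=19 'b': node 3→1 (fail-walked)
i=20 'a': node 1→4  emit P1@[19:20]
i=21 'b': node 4→1 (fail-walked)
i=22 'a': node 1→4  emit P1@[21:22]
i=23 'b': node 4→1 (fail-walked)
i=24 'b': node 1→5
i=25 'a': node 5→4 (fail-walked)  emit P1@[24:25]
i=26 'b': node 4→1 (fail-walked)
i=27 'b': node 1→5
i=28 'b': node 5→6
i=29 'b': node 6→7
i=30 'c': node 7→8
i=31 'a': node 8→9  emit P0@[29:31],P2@[26:31],P3@[30:31]
i=32 'b': node 9→1 (fail-walked)
i=33 'b': node 1→5
i=34 'b': node 5→6
i=35 'b': node 6→7
i=36 'c': node 7→8
i=37 'a': node 8→9  emit P0@[35:37],P2@[32:37],P3@[36:37]
i=38 'c': node 9→10 (fail-walked)
i=39 'a': node 10→11  emit P3@[38:39]
i=40 'a': node 11→0 (fail-walked)
i=41 'c': node 0→10
i=42 'b': node 10→1 (fail-walked)
i=43 'b': node 1→5
i=44 'b': node 5→6
i=45 'b': node 6→7
i=46 'c': node 7→8
i=47 'a': node 8→9  emit P0@[45:47],P2@[42:47],P3@[46:47]
i=48 'b': node 9→1 (fail-walked)
i=49 'b': node 1→5
i=50 'b': node 5→6
i=51 'b': node 6→7
i=52 'c': node 7→8
i=53 'a': node 8→9  emit P0@[51:53],P2@[48:53],P3@[52:53]

All matches (sorted): [[2,1],[5,3],[10,0],[10,3],[13,0],[13,3],[15,3],[18,0],[18,3],[20,1],[22,1],[25,1],[31,0],[31,2],[31,3],[37,0],[37,2],[37,3],[39,3],[47,0],[47,2],[47,3],[53,0],[53,2],[53,3]]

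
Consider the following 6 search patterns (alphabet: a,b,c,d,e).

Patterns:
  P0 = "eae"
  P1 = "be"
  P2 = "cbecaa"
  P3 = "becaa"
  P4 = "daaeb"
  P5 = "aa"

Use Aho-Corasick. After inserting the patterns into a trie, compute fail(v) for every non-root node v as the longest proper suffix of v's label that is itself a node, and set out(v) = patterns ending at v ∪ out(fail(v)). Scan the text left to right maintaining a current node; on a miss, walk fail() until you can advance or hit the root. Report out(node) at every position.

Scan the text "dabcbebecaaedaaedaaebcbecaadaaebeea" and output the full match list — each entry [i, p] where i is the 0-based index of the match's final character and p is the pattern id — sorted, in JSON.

Build:
Trie (insert patterns):
  n0 'ε': a→20 b→4 c→6 d→15 e→1
  n1 'e': a→2
  n2 'ea': e→3
  n3 'eae': ·  [P0 ends]
  n4 'b': e→5
  n5 'be': c→12  [P1 ends]
  n6 'c': b→7
  n7 'cb': e→8
  n8 'cbe': c→9
  n9 'cbec': a→10
  n10 'cbeca': a→11
  n11 'cbecaa': ·  [P2 ends]
  n12 'bec': a→13
  n13 'beca': a→14
  n14 'becaa': ·  [P3 ends]
  n15 'd': a→16
  n16 'da': a→17
  n17 'daa': e→18
  n18 'daae': b→19
  n19 'daaeb': ·  [P4 ends]
  n20 'a': a→21
  n21 'aa': ·  [P5 ends]

BFS fail/out derivation:
  n1('e'): parent n0 fail=0; on 'e' 0 → fail=0;  out ∅∪∅=∅
  n4('b'): parent n0 fail=0; on 'b' 0 → fail=0;  out ∅∪∅=∅
  n6('c'): parent n0 fail=0; on 'c' 0 → fail=0;  out ∅∪∅=∅
  n15('d'): parent n0 fail=0; on 'd' 0 → fail=0;  out ∅∪∅=∅
  n20('a'): parent n0 fail=0; on 'a' 0 → fail=0;  out ∅∪∅=∅
  n2('ea'): parent n1 fail=0; on 'a' 0 → fail=20;  out ∅∪∅=∅
  n5('be'): parent n4 fail=0; on 'e' 0 → fail=1;  out {1}∪∅={1}
  n7('cb'): parent n6 fail=0; on 'b' 0 → fail=4;  out ∅∪∅=∅
  n16('da'): parent n15 fail=0; on 'a' 0 → fail=20;  out ∅∪∅=∅
  n21('aa'): parent n20 fail=0; on 'a' 0 → fail=20;  out {5}∪∅={5}
  n3('eae'): parent n2 fail=20; on 'e' 20→0 → fail=1;  out {0}∪∅={0}
  n8('cbe'): parent n7 fail=4; on 'e' 4 → fail=5;  out ∅∪{1}={1}
  n12('bec'): parent n5 fail=1; on 'c' 1→0 → fail=6;  out ∅∪∅=∅
  n17('daa'): parent n16 fail=20; on 'a' 20 → fail=21;  out ∅∪{5}={5}
  n9('cbec'): parent n8 fail=5; on 'c' 5 → fail=12;  out ∅∪∅=∅
  n13('beca'): parent n12 fail=6; on 'a' 6→0 → fail=20;  out ∅∪∅=∅
  n18('daae'): parent n17 fail=21; on 'e' 21→20→0 → fail=1;  out ∅∪∅=∅
  n10('cbeca'): parent n9 fail=12; on 'a' 12 → fail=13;  out ∅∪∅=∅
  n14('becaa'): parent n13 fail=20; on 'a' 20 → fail=21;  out {3}∪{5}={3,5}
  n19('daaeb'): parent n18 fail=1; on 'b' 1→0 → fail=4;  out {4}∪∅={4}
  n11('cbecaa'): parent n10 fail=13; on 'a' 13 → fail=14;  out {2}∪{3,5}={2,3,5}

Run:
i=0 'd': node 0→15
i=1 'a': node 15→16
i=2 'b': node 16→4 (via fail)
i=3 'c': node 4→6 (via fail)
i=4 'b': node 6→7
i=5 'e': node 7→8  → match P1@[4:5]
i=6 'b': node 8→4 (via fail)
i=7 'e': node 4→5  → match P1@[6:7]
i=8 'c': node 5→12
i=9 'a': node 12→13
i=10 'a': node 13→14  → match P3@[6:10],P5@[9:10]
i=11 'e': node 14→1 (via fail)
i=12 'd': node 1→15 (via fail)
i=13 'a': node 15→16
i=14 'a': node 16→17  → match P5@[13:14]
i=15 'e': node 17→18
i=16 'd': node 18→15 (via fail)
i=17 'a': node 15→16
i=18 'a': node 16→17  → match P5@[17:18]
i=19 'e': node 17→18
i=20 'b': node 18→19  → match P4@[16:20]
i=21 'c': node 19→6 (via fail)
i=22 'b': node 6→7
i=23 'e': node 7→8  → match P1@[22:23]
i=24 'c': node 8→9
i=25 'a': node 9→10
i=26 'a': node 10→11  → match P2@[21:26],P3@[22:26],P5@[25:26]
i=27 'd': node 11→15 (via fail)
i=28 'a': node 15→16
i=29 'a': node 16→17  → match P5@[28:29]
i=30 'e': node 17→18
i=31 'b': node 18→19  → match P4@[27:31]
i=32 'e': node 19→5 (via fail)  → match P1@[31:32]
i=33 'e': node 5→1 (via fail)
i=34 'a': node 1→2

Matches: [[5,1],[7,1],[10,3],[10,5],[14,5],[18,5],[20,4],[23,1],[26,2],[26,3],[26,5],[29,5],[31,4],[32,1]]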